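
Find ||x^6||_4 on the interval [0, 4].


Step 1: ||f||_4 = (integral_0^4 |x^6|^4 dx)^(1/4)
     = (integral_0^4 x^24 dx)^(1/4)
Step 2: integral_0^4 x^24 dx = [x^25/(25)] from 0 to 4 = 4^25/25
     = 1125899906842624/25 = 4.503600e+13
Step 3: ||f||_4 = (4.503600e+13)^(1/4) = 2590.537859


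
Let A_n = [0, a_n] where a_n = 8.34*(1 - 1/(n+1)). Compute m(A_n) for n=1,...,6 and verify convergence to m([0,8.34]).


By continuity of measure from below: if A_n increases to A, then m(A_n) -> m(A).
Here A = [0, 8.34], so m(A) = 8.34
Step 1: a_1 = 8.34*(1 - 1/2) = 4.17, m(A_1) = 4.17
Step 2: a_2 = 8.34*(1 - 1/3) = 5.56, m(A_2) = 5.56
Step 3: a_3 = 8.34*(1 - 1/4) = 6.255, m(A_3) = 6.255
Step 4: a_4 = 8.34*(1 - 1/5) = 6.672, m(A_4) = 6.672
Step 5: a_5 = 8.34*(1 - 1/6) = 6.95, m(A_5) = 6.95
Step 6: a_6 = 8.34*(1 - 1/7) = 7.1486, m(A_6) = 7.1486
Limit: m(A_n) -> m([0,8.34]) = 8.34


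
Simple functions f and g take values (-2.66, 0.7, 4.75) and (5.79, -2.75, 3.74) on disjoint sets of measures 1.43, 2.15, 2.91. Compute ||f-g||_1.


Step 1: Compute differences f_i - g_i:
  -2.66 - 5.79 = -8.45
  0.7 - -2.75 = 3.45
  4.75 - 3.74 = 1.01
Step 2: Compute |diff|^1 * measure for each set:
  |-8.45|^1 * 1.43 = 8.45 * 1.43 = 12.0835
  |3.45|^1 * 2.15 = 3.45 * 2.15 = 7.4175
  |1.01|^1 * 2.91 = 1.01 * 2.91 = 2.9391
Step 3: Sum = 22.4401
Step 4: ||f-g||_1 = (22.4401)^(1/1) = 22.4401


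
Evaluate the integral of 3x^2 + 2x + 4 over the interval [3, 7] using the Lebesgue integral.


The Lebesgue integral of a Riemann-integrable function agrees with the Riemann integral.
Antiderivative F(x) = (3/3)x^3 + (2/2)x^2 + 4x
F(7) = (3/3)*7^3 + (2/2)*7^2 + 4*7
     = (3/3)*343 + (2/2)*49 + 4*7
     = 343 + 49 + 28
     = 420
F(3) = 48
Integral = F(7) - F(3) = 420 - 48 = 372


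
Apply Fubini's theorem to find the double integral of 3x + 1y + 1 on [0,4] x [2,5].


By Fubini, integrate in x first, then y.
Step 1: Fix y, integrate over x in [0,4]:
  integral(3x + 1y + 1, x=0..4)
  = 3*(4^2 - 0^2)/2 + (1y + 1)*(4 - 0)
  = 24 + (1y + 1)*4
  = 24 + 4y + 4
  = 28 + 4y
Step 2: Integrate over y in [2,5]:
  integral(28 + 4y, y=2..5)
  = 28*3 + 4*(5^2 - 2^2)/2
  = 84 + 42
  = 126


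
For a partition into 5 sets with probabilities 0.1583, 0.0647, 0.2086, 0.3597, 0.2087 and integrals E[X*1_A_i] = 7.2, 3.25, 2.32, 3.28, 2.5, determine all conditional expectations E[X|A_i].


For each cell A_i: E[X|A_i] = E[X*1_A_i] / P(A_i)
Step 1: E[X|A_1] = 7.2 / 0.1583 = 45.48326
Step 2: E[X|A_2] = 3.25 / 0.0647 = 50.231839
Step 3: E[X|A_3] = 2.32 / 0.2086 = 11.121764
Step 4: E[X|A_4] = 3.28 / 0.3597 = 9.11871
Step 5: E[X|A_5] = 2.5 / 0.2087 = 11.978917
Verification: E[X] = sum E[X*1_A_i] = 7.2 + 3.25 + 2.32 + 3.28 + 2.5 = 18.55


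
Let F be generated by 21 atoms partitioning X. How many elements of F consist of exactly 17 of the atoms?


Each element of F is a union of some subset of the 21 atoms.
Elements that are unions of exactly 17 atoms correspond to 17-element subsets of the 21 atoms.
Count = C(21, 17) = 21! / (17! * 4!) = 5985.


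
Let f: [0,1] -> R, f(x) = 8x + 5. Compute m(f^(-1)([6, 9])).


f^(-1)([6, 9]) = {x : 6 <= 8x + 5 <= 9}
Solving: (6 - 5)/8 <= x <= (9 - 5)/8
= [0.125, 0.5]
Intersecting with [0,1]: [0.125, 0.5]
Measure = 0.5 - 0.125 = 0.375


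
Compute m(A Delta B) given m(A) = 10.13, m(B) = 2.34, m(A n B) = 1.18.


m(A Delta B) = m(A) + m(B) - 2*m(A n B)
= 10.13 + 2.34 - 2*1.18
= 10.13 + 2.34 - 2.36
= 10.11


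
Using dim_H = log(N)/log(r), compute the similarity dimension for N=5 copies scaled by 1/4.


For a self-similar set with N copies scaled by 1/r:
dim_H = log(N)/log(r) = log(5)/log(4)
= 1.609438/1.386294
= 1.160964


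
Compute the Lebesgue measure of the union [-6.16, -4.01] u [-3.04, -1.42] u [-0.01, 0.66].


For pairwise disjoint intervals, m(union) = sum of lengths.
= (-4.01 - -6.16) + (-1.42 - -3.04) + (0.66 - -0.01)
= 2.15 + 1.62 + 0.67
= 4.44


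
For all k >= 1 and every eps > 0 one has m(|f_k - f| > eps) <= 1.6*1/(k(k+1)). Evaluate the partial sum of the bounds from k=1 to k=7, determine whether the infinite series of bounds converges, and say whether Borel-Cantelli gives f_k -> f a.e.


Step 1: List the terms 1.6*1/(k(k+1)) for k = 1 to 7:
  k=1: 0.8
  k=2: 0.266667
  k=3: 0.133333
  k=4: 0.08
  k=5: 0.053333
  k=6: 0.038095
  k=7: 0.028571
Step 2: Partial sum = 0.8 + 0.266667 + 0.133333 + 0.08 + 0.053333 + 0.038095 + 0.028571
     = 1.4
Step 3: The full series sum_(k>=1) 1.6*1/(k(k+1)) converges (telescoping series sum 1/(k(k+1)) = 1; a constant multiple of a convergent series converges).
Step 4: Fix eps > 0. Since sum_k m(|f_k - f| > eps) < infinity, the Borel-Cantelli lemma gives
        m(limsup_k {|f_k - f| > eps}) = 0, i.e. for a.e. x, |f_k(x) - f(x)| <= eps for all large k.
        Applying this with eps = 1/j for j = 1, 2, ... and intersecting the countably many full-measure sets,
        for a.e. x we get limsup_k |f_k(x) - f(x)| <= 1/j for every j, hence f_k -> f almost everywhere.
Conclusion: series converges; Borel-Cantelli yields f_k -> f a.e.


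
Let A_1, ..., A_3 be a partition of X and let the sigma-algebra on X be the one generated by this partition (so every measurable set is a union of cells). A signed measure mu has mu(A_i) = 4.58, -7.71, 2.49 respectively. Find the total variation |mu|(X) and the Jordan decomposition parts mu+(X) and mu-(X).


Step 1: Every measurable set is a union of atoms (the cells / points), so a Hahn decomposition is
  obtained by grouping atoms by sign: P = union of atoms with mu > 0, N = union of the remaining atoms.
  Atoms in P (indices): 1, 3;  atoms in N (indices): 2
  Positive values: 4.58, 2.49
  Negative values: -7.71
Step 2: mu+(X) = mu(P) = sum of positive atom values = 7.07
Step 3: mu-(X) = -mu(N) = sum of |negative atom values| = 7.71
Step 4: |mu|(X) = mu+(X) + mu-(X) = 7.07 + 7.71 = 14.78


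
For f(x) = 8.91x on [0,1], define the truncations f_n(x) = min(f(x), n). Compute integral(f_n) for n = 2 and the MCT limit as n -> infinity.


f(x) = 8.91x on [0,1]; f_n(x) = min(8.91x, n). At n = 2:
Step 1: f(x) reaches 2 at x = 2/8.91 = 0.224467
Step 2: integral(f_2) = integral(8.91x, 0, 0.224467) + integral(2, 0.224467, 1)
       = 8.91*0.224467^2/2 + 2*(1 - 0.224467)
       = 0.224467 + 1.551066
       = 1.775533
Step 3: As n -> infinity, f_n increases to f, so by MCT integral(f_n) -> integral(f) = 8.91/2 = 4.455.
Convergence: integral(f_2) = 1.775533 -> 4.455 as n -> infinity


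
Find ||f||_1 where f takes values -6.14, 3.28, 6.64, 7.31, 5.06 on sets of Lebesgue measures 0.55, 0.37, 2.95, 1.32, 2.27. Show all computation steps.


Step 1: Compute |f_i|^1 for each value:
  |-6.14|^1 = 6.14
  |3.28|^1 = 3.28
  |6.64|^1 = 6.64
  |7.31|^1 = 7.31
  |5.06|^1 = 5.06
Step 2: Multiply by measures and sum:
  6.14 * 0.55 = 3.377
  3.28 * 0.37 = 1.2136
  6.64 * 2.95 = 19.588
  7.31 * 1.32 = 9.6492
  5.06 * 2.27 = 11.4862
Sum = 3.377 + 1.2136 + 19.588 + 9.6492 + 11.4862 = 45.314
Step 3: Take the p-th root:
||f||_1 = (45.314)^(1/1) = 45.314


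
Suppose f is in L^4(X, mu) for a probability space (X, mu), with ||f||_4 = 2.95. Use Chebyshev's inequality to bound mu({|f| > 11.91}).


Chebyshev/Markov inequality: mu(|f| > eps) <= (||f||_p / eps)^p
Step 1: ||f||_4 / eps = 2.95 / 11.91 = 0.247691
Step 2: Raise to power p = 4:
  (0.247691)^4 = 0.003764
Step 3: Therefore mu(|f| > 11.91) <= 0.003764


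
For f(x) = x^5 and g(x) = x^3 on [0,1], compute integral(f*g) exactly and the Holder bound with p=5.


Step 1: Exact integral of f*g = integral(x^8, 0, 1) = 1/9
     = 0.111111
Step 2: Holder bound with p=5, q=1.25:
  ||f||_p = (integral x^25 dx)^(1/5) = (1/26)^(1/5) = 0.521201
  ||g||_q = (integral x^3.75 dx)^(1/1.25) = (1/4.75)^(1/1.25) = 0.287505
Step 3: Holder bound = ||f||_p * ||g||_q = 0.521201 * 0.287505 = 0.149848
Verification: 0.111111 <= 0.149848 (Holder holds)


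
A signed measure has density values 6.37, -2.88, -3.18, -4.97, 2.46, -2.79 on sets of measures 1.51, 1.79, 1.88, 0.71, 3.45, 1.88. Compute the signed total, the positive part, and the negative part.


Step 1: Compute signed measure on each set:
  Set 1: 6.37 * 1.51 = 9.6187
  Set 2: -2.88 * 1.79 = -5.1552
  Set 3: -3.18 * 1.88 = -5.9784
  Set 4: -4.97 * 0.71 = -3.5287
  Set 5: 2.46 * 3.45 = 8.487
  Set 6: -2.79 * 1.88 = -5.2452
Step 2: Total signed measure = (9.6187) + (-5.1552) + (-5.9784) + (-3.5287) + (8.487) + (-5.2452)
     = -1.8018
Step 3: Positive part mu+(X) = sum of positive contributions = 18.1057
Step 4: Negative part mu-(X) = |sum of negative contributions| = 19.9075


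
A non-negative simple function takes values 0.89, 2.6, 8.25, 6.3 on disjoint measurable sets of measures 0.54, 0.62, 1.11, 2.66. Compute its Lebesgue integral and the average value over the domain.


Step 1: Integral = sum(value_i * measure_i)
= 0.89*0.54 + 2.6*0.62 + 8.25*1.11 + 6.3*2.66
= 0.4806 + 1.612 + 9.1575 + 16.758
= 28.0081
Step 2: Total measure of domain = 0.54 + 0.62 + 1.11 + 2.66 = 4.93
Step 3: Average value = 28.0081 / 4.93 = 5.681156


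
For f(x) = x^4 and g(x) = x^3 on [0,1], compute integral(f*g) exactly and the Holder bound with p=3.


Step 1: Exact integral of f*g = integral(x^7, 0, 1) = 1/8
     = 0.125
Step 2: Holder bound with p=3, q=1.5:
  ||f||_p = (integral x^12 dx)^(1/3) = (1/13)^(1/3) = 0.42529
  ||g||_q = (integral x^4.5 dx)^(1/1.5) = (1/5.5)^(1/1.5) = 0.320941
Step 3: Holder bound = ||f||_p * ||g||_q = 0.42529 * 0.320941 = 0.136493
Verification: 0.125 <= 0.136493 (Holder holds)


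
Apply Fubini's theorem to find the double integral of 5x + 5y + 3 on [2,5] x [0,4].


By Fubini, integrate in x first, then y.
Step 1: Fix y, integrate over x in [2,5]:
  integral(5x + 5y + 3, x=2..5)
  = 5*(5^2 - 2^2)/2 + (5y + 3)*(5 - 2)
  = 52.5 + (5y + 3)*3
  = 52.5 + 15y + 9
  = 61.5 + 15y
Step 2: Integrate over y in [0,4]:
  integral(61.5 + 15y, y=0..4)
  = 61.5*4 + 15*(4^2 - 0^2)/2
  = 246 + 120
  = 366


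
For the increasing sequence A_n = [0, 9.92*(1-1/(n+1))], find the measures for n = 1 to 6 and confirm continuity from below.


By continuity of measure from below: if A_n increases to A, then m(A_n) -> m(A).
Here A = [0, 9.92], so m(A) = 9.92
Step 1: a_1 = 9.92*(1 - 1/2) = 4.96, m(A_1) = 4.96
Step 2: a_2 = 9.92*(1 - 1/3) = 6.6133, m(A_2) = 6.6133
Step 3: a_3 = 9.92*(1 - 1/4) = 7.44, m(A_3) = 7.44
Step 4: a_4 = 9.92*(1 - 1/5) = 7.936, m(A_4) = 7.936
Step 5: a_5 = 9.92*(1 - 1/6) = 8.2667, m(A_5) = 8.2667
Step 6: a_6 = 9.92*(1 - 1/7) = 8.5029, m(A_6) = 8.5029
Limit: m(A_n) -> m([0,9.92]) = 9.92


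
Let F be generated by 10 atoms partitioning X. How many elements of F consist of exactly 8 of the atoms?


Each element of F is a union of some subset of the 10 atoms.
Elements that are unions of exactly 8 atoms correspond to 8-element subsets of the 10 atoms.
Count = C(10, 8) = 10! / (8! * 2!) = 45.


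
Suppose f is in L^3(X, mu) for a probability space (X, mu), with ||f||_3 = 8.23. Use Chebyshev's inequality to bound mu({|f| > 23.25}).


Chebyshev/Markov inequality: mu(|f| > eps) <= (||f||_p / eps)^p
Step 1: ||f||_3 / eps = 8.23 / 23.25 = 0.353978
Step 2: Raise to power p = 3:
  (0.353978)^3 = 0.044354
Step 3: Therefore mu(|f| > 23.25) <= 0.044354


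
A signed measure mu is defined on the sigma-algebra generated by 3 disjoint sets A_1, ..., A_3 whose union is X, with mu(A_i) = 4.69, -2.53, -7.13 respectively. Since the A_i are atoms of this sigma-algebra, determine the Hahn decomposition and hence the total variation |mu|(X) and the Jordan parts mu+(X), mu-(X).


Step 1: Every measurable set is a union of atoms (the cells / points), so a Hahn decomposition is
  obtained by grouping atoms by sign: P = union of atoms with mu > 0, N = union of the remaining atoms.
  Atoms in P (indices): 1;  atoms in N (indices): 2, 3
  Positive values: 4.69
  Negative values: -2.53, -7.13
Step 2: mu+(X) = mu(P) = sum of positive atom values = 4.69
Step 3: mu-(X) = -mu(N) = sum of |negative atom values| = 9.66
Step 4: |mu|(X) = mu+(X) + mu-(X) = 4.69 + 9.66 = 14.35


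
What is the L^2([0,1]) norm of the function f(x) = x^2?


Step 1: ||f||_2 = (integral_0^1 |x^2|^2 dx)^(1/2)
     = (integral_0^1 x^4 dx)^(1/2)
Step 2: integral_0^1 x^4 dx = [x^5/(5)] from 0 to 1 = 1^5/5
     = 1/5 = 0.2
Step 3: ||f||_2 = (0.2)^(1/2) = 0.447214


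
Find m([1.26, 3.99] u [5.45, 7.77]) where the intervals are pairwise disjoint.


For pairwise disjoint intervals, m(union) = sum of lengths.
= (3.99 - 1.26) + (7.77 - 5.45)
= 2.73 + 2.32
= 5.05


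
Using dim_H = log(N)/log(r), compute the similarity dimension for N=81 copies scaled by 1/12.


For a self-similar set with N copies scaled by 1/r:
dim_H = log(N)/log(r) = log(81)/log(12)
= 4.394449/2.484907
= 1.768456


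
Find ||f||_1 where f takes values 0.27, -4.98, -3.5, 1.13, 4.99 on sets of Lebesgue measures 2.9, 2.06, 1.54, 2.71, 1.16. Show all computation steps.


Step 1: Compute |f_i|^1 for each value:
  |0.27|^1 = 0.27
  |-4.98|^1 = 4.98
  |-3.5|^1 = 3.5
  |1.13|^1 = 1.13
  |4.99|^1 = 4.99
Step 2: Multiply by measures and sum:
  0.27 * 2.9 = 0.783
  4.98 * 2.06 = 10.2588
  3.5 * 1.54 = 5.39
  1.13 * 2.71 = 3.0623
  4.99 * 1.16 = 5.7884
Sum = 0.783 + 10.2588 + 5.39 + 3.0623 + 5.7884 = 25.2825
Step 3: Take the p-th root:
||f||_1 = (25.2825)^(1/1) = 25.2825


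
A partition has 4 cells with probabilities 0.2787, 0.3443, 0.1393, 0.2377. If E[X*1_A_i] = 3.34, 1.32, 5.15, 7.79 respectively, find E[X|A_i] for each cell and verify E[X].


For each cell A_i: E[X|A_i] = E[X*1_A_i] / P(A_i)
Step 1: E[X|A_1] = 3.34 / 0.2787 = 11.984212
Step 2: E[X|A_2] = 1.32 / 0.3443 = 3.833866
Step 3: E[X|A_3] = 5.15 / 0.1393 = 36.970567
Step 4: E[X|A_4] = 7.79 / 0.2377 = 32.772402
Verification: E[X] = sum E[X*1_A_i] = 3.34 + 1.32 + 5.15 + 7.79 = 17.6


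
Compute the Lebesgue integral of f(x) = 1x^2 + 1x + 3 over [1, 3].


The Lebesgue integral of a Riemann-integrable function agrees with the Riemann integral.
Antiderivative F(x) = (1/3)x^3 + (1/2)x^2 + 3x
F(3) = (1/3)*3^3 + (1/2)*3^2 + 3*3
     = (1/3)*27 + (1/2)*9 + 3*3
     = 9 + 4.5 + 9
     = 22.5
F(1) = 3.833333
Integral = F(3) - F(1) = 22.5 - 3.833333 = 18.666667


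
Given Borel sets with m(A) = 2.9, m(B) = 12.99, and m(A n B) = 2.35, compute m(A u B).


By inclusion-exclusion: m(A u B) = m(A) + m(B) - m(A n B)
= 2.9 + 12.99 - 2.35
= 13.54


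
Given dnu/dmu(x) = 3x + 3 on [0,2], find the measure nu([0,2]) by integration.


nu(A) = integral_A (dnu/dmu) dmu = integral_0^2 (3x + 3) dx
Step 1: Antiderivative F(x) = (3/2)x^2 + 3x
Step 2: F(2) = (3/2)*2^2 + 3*2 = 6 + 6 = 12
Step 3: F(0) = (3/2)*0^2 + 3*0 = 0.0 + 0 = 0.0
Step 4: nu([0,2]) = F(2) - F(0) = 12 - 0.0 = 12


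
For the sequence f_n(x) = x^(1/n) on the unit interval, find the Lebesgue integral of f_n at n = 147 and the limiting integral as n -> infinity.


At n = 147: f_147(x) = x^(1/147).
Step 1: integral(x^(1/147), 0, 1) = [x^(1/147+1) / (1/147+1)] from 0 to 1
     = 1 / (1/147 + 1) = 1 / ((147+1)/147) = 147/(147+1)
     = 147/148 = 0.993243
Step 2: As n -> infinity, f_n(x) = x^(1/n) -> 1 for x in (0,1], and f_n is increasing in n.
By MCT, lim_n integral(f_n) = integral(lim_n f_n) = integral(1, 0, 1) = 1.
Step 3: Verify convergence: 147/148 = 0.993243 -> 1


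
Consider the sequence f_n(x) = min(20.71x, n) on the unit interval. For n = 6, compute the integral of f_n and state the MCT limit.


f(x) = 20.71x on [0,1]; f_n(x) = min(20.71x, n). At n = 6:
Step 1: f(x) reaches 6 at x = 6/20.71 = 0.289715
Step 2: integral(f_6) = integral(20.71x, 0, 0.289715) + integral(6, 0.289715, 1)
       = 20.71*0.289715^2/2 + 6*(1 - 0.289715)
       = 0.869145 + 4.261709
       = 5.130855
Step 3: As n -> infinity, f_n increases to f, so by MCT integral(f_n) -> integral(f) = 20.71/2 = 10.355.
Convergence: integral(f_6) = 5.130855 -> 10.355 as n -> infinity


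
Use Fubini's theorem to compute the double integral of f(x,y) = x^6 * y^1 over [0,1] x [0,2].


By Fubini's theorem, the double integral factors as a product of single integrals:
Step 1: integral_0^1 x^6 dx = [x^7/7] from 0 to 1
     = 1^7/7 = 0.142857
Step 2: integral_0^2 y^1 dy = [y^2/2] from 0 to 2
     = 2^2/2 = 2
Step 3: Double integral = 0.142857 * 2 = 0.285714


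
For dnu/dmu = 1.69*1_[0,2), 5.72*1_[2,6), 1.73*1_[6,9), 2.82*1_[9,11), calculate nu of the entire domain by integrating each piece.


Integrate each piece of the Radon-Nikodym derivative:
Step 1: integral_0^2 1.69 dx = 1.69*(2-0) = 1.69*2 = 3.38
Step 2: integral_2^6 5.72 dx = 5.72*(6-2) = 5.72*4 = 22.88
Step 3: integral_6^9 1.73 dx = 1.73*(9-6) = 1.73*3 = 5.19
Step 4: integral_9^11 2.82 dx = 2.82*(11-9) = 2.82*2 = 5.64
Total: 3.38 + 22.88 + 5.19 + 5.64 = 37.09


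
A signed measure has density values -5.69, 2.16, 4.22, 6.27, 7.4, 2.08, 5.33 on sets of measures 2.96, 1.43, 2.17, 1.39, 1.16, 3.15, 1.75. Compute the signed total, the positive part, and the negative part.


Step 1: Compute signed measure on each set:
  Set 1: -5.69 * 2.96 = -16.8424
  Set 2: 2.16 * 1.43 = 3.0888
  Set 3: 4.22 * 2.17 = 9.1574
  Set 4: 6.27 * 1.39 = 8.7153
  Set 5: 7.4 * 1.16 = 8.584
  Set 6: 2.08 * 3.15 = 6.552
  Set 7: 5.33 * 1.75 = 9.3275
Step 2: Total signed measure = (-16.8424) + (3.0888) + (9.1574) + (8.7153) + (8.584) + (6.552) + (9.3275)
     = 28.5826
Step 3: Positive part mu+(X) = sum of positive contributions = 45.425
Step 4: Negative part mu-(X) = |sum of negative contributions| = 16.8424


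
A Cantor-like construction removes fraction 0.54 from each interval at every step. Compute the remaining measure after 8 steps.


Step 1: At each step, fraction remaining = 1 - 0.54 = 0.46
Step 2: After 8 steps, measure = (0.46)^8
Result = 0.002005


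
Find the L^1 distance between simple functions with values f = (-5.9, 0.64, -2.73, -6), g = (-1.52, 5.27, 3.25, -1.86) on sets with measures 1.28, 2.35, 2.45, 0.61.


Step 1: Compute differences f_i - g_i:
  -5.9 - -1.52 = -4.38
  0.64 - 5.27 = -4.63
  -2.73 - 3.25 = -5.98
  -6 - -1.86 = -4.14
Step 2: Compute |diff|^1 * measure for each set:
  |-4.38|^1 * 1.28 = 4.38 * 1.28 = 5.6064
  |-4.63|^1 * 2.35 = 4.63 * 2.35 = 10.8805
  |-5.98|^1 * 2.45 = 5.98 * 2.45 = 14.651
  |-4.14|^1 * 0.61 = 4.14 * 0.61 = 2.5254
Step 3: Sum = 33.6633
Step 4: ||f-g||_1 = (33.6633)^(1/1) = 33.6633


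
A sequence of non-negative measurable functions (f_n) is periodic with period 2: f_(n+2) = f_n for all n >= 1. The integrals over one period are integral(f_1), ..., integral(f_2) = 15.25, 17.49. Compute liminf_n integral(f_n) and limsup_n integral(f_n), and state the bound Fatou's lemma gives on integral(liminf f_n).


The sequence (integral(f_n)) is periodic with period 2, repeating the values 15.25, 17.49 indefinitely.
Step 1: For a periodic sequence, every tail (a_m, a_(m+1), ...) contains all 2 period values infinitely often.
Step 2: Hence inf of every tail = min of the period values = min(15.25, 17.49) = 15.25.
        liminf_n integral(f_n) = sup over m of (inf of tail from m) = 15.25.
Step 3: Similarly sup of every tail = max of the period values = 17.49.
        limsup_n integral(f_n) = 17.49.
Step 4: Fatou's lemma: integral(liminf_n f_n) <= liminf_n integral(f_n) = 15.25.
        So the integral of the pointwise liminf is at most 15.25.


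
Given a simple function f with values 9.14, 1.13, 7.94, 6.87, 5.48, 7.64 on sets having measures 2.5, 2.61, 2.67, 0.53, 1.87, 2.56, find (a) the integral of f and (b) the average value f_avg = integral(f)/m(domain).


Step 1: Integral = sum(value_i * measure_i)
= 9.14*2.5 + 1.13*2.61 + 7.94*2.67 + 6.87*0.53 + 5.48*1.87 + 7.64*2.56
= 22.85 + 2.9493 + 21.1998 + 3.6411 + 10.2476 + 19.5584
= 80.4462
Step 2: Total measure of domain = 2.5 + 2.61 + 2.67 + 0.53 + 1.87 + 2.56 = 12.74
Step 3: Average value = 80.4462 / 12.74 = 6.314458


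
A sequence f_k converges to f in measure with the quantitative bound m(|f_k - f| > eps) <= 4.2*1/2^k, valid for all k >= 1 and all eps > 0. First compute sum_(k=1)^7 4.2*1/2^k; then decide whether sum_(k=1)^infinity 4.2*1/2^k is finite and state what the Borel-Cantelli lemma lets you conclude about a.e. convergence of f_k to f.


Step 1: List the terms 4.2*1/2^k for k = 1 to 7:
  k=1: 2.1
  k=2: 1.05
  k=3: 0.525
  k=4: 0.2625
  k=5: 0.13125
  k=6: 0.065625
  k=7: 0.032813
Step 2: Partial sum = 2.1 + 1.05 + 0.525 + 0.2625 + 0.13125 + 0.065625 + 0.032813
     = 4.167187
Step 3: The full series sum_(k>=1) 4.2*1/2^k converges (geometric series with ratio 1/2 < 1; a constant multiple of a convergent series converges).
Step 4: Fix eps > 0. Since sum_k m(|f_k - f| > eps) < infinity, the Borel-Cantelli lemma gives
        m(limsup_k {|f_k - f| > eps}) = 0, i.e. for a.e. x, |f_k(x) - f(x)| <= eps for all large k.
        Applying this with eps = 1/j for j = 1, 2, ... and intersecting the countably many full-measure sets,
        for a.e. x we get limsup_k |f_k(x) - f(x)| <= 1/j for every j, hence f_k -> f almost everywhere.
Conclusion: series converges; Borel-Cantelli yields f_k -> f a.e.


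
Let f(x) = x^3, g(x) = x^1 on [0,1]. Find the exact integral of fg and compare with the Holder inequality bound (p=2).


Step 1: Exact integral of f*g = integral(x^4, 0, 1) = 1/5
     = 0.2
Step 2: Holder bound with p=2, q=2:
  ||f||_p = (integral x^6 dx)^(1/2) = (1/7)^(1/2) = 0.377964
  ||g||_q = (integral x^2 dx)^(1/2) = (1/3)^(1/2) = 0.57735
Step 3: Holder bound = ||f||_p * ||g||_q = 0.377964 * 0.57735 = 0.218218
Verification: 0.2 <= 0.218218 (Holder holds)


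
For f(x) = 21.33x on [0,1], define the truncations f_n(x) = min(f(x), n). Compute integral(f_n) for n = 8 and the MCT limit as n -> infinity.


f(x) = 21.33x on [0,1]; f_n(x) = min(21.33x, n). At n = 8:
Step 1: f(x) reaches 8 at x = 8/21.33 = 0.375059
Step 2: integral(f_8) = integral(21.33x, 0, 0.375059) + integral(8, 0.375059, 1)
       = 21.33*0.375059^2/2 + 8*(1 - 0.375059)
       = 1.500234 + 4.999531
       = 6.499766
Step 3: As n -> infinity, f_n increases to f, so by MCT integral(f_n) -> integral(f) = 21.33/2 = 10.665.
Convergence: integral(f_8) = 6.499766 -> 10.665 as n -> infinity


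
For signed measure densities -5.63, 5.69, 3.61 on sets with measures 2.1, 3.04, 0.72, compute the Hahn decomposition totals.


Step 1: Compute signed measure on each set:
  Set 1: -5.63 * 2.1 = -11.823
  Set 2: 5.69 * 3.04 = 17.2976
  Set 3: 3.61 * 0.72 = 2.5992
Step 2: Total signed measure = (-11.823) + (17.2976) + (2.5992)
     = 8.0738
Step 3: Positive part mu+(X) = sum of positive contributions = 19.8968
Step 4: Negative part mu-(X) = |sum of negative contributions| = 11.823


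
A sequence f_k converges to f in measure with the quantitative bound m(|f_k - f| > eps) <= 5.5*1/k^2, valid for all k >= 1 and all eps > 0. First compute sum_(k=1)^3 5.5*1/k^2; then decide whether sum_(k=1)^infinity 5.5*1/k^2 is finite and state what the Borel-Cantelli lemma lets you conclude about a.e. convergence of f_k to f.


Step 1: List the terms 5.5*1/k^2 for k = 1 to 3:
  k=1: 5.5
  k=2: 1.375
  k=3: 0.611111
Step 2: Partial sum = 5.5 + 1.375 + 0.611111
     = 7.486111
Step 3: The full series sum_(k>=1) 5.5*1/k^2 converges (p-series with p = 2 > 1; a constant multiple of a convergent series converges).
Step 4: Fix eps > 0. Since sum_k m(|f_k - f| > eps) < infinity, the Borel-Cantelli lemma gives
        m(limsup_k {|f_k - f| > eps}) = 0, i.e. for a.e. x, |f_k(x) - f(x)| <= eps for all large k.
        Applying this with eps = 1/j for j = 1, 2, ... and intersecting the countably many full-measure sets,
        for a.e. x we get limsup_k |f_k(x) - f(x)| <= 1/j for every j, hence f_k -> f almost everywhere.
Conclusion: series converges; Borel-Cantelli yields f_k -> f a.e.


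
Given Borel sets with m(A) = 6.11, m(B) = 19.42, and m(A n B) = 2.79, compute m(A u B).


By inclusion-exclusion: m(A u B) = m(A) + m(B) - m(A n B)
= 6.11 + 19.42 - 2.79
= 22.74


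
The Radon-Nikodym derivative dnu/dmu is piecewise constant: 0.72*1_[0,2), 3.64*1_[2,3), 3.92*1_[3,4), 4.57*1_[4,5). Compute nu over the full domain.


Integrate each piece of the Radon-Nikodym derivative:
Step 1: integral_0^2 0.72 dx = 0.72*(2-0) = 0.72*2 = 1.44
Step 2: integral_2^3 3.64 dx = 3.64*(3-2) = 3.64*1 = 3.64
Step 3: integral_3^4 3.92 dx = 3.92*(4-3) = 3.92*1 = 3.92
Step 4: integral_4^5 4.57 dx = 4.57*(5-4) = 4.57*1 = 4.57
Total: 1.44 + 3.64 + 3.92 + 4.57 = 13.57


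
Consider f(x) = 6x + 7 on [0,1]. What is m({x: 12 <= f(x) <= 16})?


f^(-1)([12, 16]) = {x : 12 <= 6x + 7 <= 16}
Solving: (12 - 7)/6 <= x <= (16 - 7)/6
= [0.833333, 1.5]
Intersecting with [0,1]: [0.833333, 1]
Measure = 1 - 0.833333 = 0.166667


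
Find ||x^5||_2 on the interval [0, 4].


Step 1: ||f||_2 = (integral_0^4 |x^5|^2 dx)^(1/2)
     = (integral_0^4 x^10 dx)^(1/2)
Step 2: integral_0^4 x^10 dx = [x^11/(11)] from 0 to 4 = 4^11/11
     = 4194304/11 = 381300.363636
Step 3: ||f||_2 = (381300.363636)^(1/2) = 617.495234


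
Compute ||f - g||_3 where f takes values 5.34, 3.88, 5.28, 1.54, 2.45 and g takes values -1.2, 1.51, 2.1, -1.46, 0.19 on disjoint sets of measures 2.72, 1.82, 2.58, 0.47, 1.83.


Step 1: Compute differences f_i - g_i:
  5.34 - -1.2 = 6.54
  3.88 - 1.51 = 2.37
  5.28 - 2.1 = 3.18
  1.54 - -1.46 = 3
  2.45 - 0.19 = 2.26
Step 2: Compute |diff|^3 * measure for each set:
  |6.54|^3 * 2.72 = 279.726264 * 2.72 = 760.855438
  |2.37|^3 * 1.82 = 13.312053 * 1.82 = 24.227936
  |3.18|^3 * 2.58 = 32.157432 * 2.58 = 82.966175
  |3|^3 * 0.47 = 27 * 0.47 = 12.69
  |2.26|^3 * 1.83 = 11.543176 * 1.83 = 21.124012
Step 3: Sum = 901.863561
Step 4: ||f-g||_3 = (901.863561)^(1/3) = 9.661553


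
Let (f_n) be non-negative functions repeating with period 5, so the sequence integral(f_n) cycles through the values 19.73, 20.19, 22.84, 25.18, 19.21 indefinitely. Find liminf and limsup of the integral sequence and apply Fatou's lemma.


The sequence (integral(f_n)) is periodic with period 5, repeating the values 19.73, 20.19, 22.84, 25.18, 19.21 indefinitely.
Step 1: For a periodic sequence, every tail (a_m, a_(m+1), ...) contains all 5 period values infinitely often.
Step 2: Hence inf of every tail = min of the period values = min(19.73, 20.19, 22.84, 25.18, 19.21) = 19.21.
        liminf_n integral(f_n) = sup over m of (inf of tail from m) = 19.21.
Step 3: Similarly sup of every tail = max of the period values = 25.18.
        limsup_n integral(f_n) = 25.18.
Step 4: Fatou's lemma: integral(liminf_n f_n) <= liminf_n integral(f_n) = 19.21.
        So the integral of the pointwise liminf is at most 19.21.


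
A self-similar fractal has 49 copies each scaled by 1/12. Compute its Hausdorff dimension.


For a self-similar set with N copies scaled by 1/r:
dim_H = log(N)/log(r) = log(49)/log(12)
= 3.89182/2.484907
= 1.566184


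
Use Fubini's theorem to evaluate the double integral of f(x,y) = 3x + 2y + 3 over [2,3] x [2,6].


By Fubini, integrate in x first, then y.
Step 1: Fix y, integrate over x in [2,3]:
  integral(3x + 2y + 3, x=2..3)
  = 3*(3^2 - 2^2)/2 + (2y + 3)*(3 - 2)
  = 7.5 + (2y + 3)*1
  = 7.5 + 2y + 3
  = 10.5 + 2y
Step 2: Integrate over y in [2,6]:
  integral(10.5 + 2y, y=2..6)
  = 10.5*4 + 2*(6^2 - 2^2)/2
  = 42 + 32
  = 74


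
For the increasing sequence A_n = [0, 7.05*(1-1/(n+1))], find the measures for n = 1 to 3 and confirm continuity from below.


By continuity of measure from below: if A_n increases to A, then m(A_n) -> m(A).
Here A = [0, 7.05], so m(A) = 7.05
Step 1: a_1 = 7.05*(1 - 1/2) = 3.525, m(A_1) = 3.525
Step 2: a_2 = 7.05*(1 - 1/3) = 4.7, m(A_2) = 4.7
Step 3: a_3 = 7.05*(1 - 1/4) = 5.2875, m(A_3) = 5.2875
Limit: m(A_n) -> m([0,7.05]) = 7.05


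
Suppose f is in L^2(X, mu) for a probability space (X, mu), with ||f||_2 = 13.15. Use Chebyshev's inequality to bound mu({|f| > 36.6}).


Chebyshev/Markov inequality: mu(|f| > eps) <= (||f||_p / eps)^p
Step 1: ||f||_2 / eps = 13.15 / 36.6 = 0.35929
Step 2: Raise to power p = 2:
  (0.35929)^2 = 0.129089
Step 3: Therefore mu(|f| > 36.6) <= 0.129089


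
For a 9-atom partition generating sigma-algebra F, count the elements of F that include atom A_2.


Each element of F is a union of some subset S of the 9 atoms.
The element contains A_2 iff A_2 is in S.
So we count subsets S of {A_1,...,A_9} with A_2 in S: choose freely among the other 8 atoms.
Count = 2^(9-1) = 2^8 = 256.


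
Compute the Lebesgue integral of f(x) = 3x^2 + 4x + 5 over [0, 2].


The Lebesgue integral of a Riemann-integrable function agrees with the Riemann integral.
Antiderivative F(x) = (3/3)x^3 + (4/2)x^2 + 5x
F(2) = (3/3)*2^3 + (4/2)*2^2 + 5*2
     = (3/3)*8 + (4/2)*4 + 5*2
     = 8 + 8 + 10
     = 26
F(0) = 0.0
Integral = F(2) - F(0) = 26 - 0.0 = 26


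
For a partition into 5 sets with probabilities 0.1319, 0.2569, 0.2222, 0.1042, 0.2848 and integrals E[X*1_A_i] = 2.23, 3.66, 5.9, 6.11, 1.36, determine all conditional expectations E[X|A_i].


For each cell A_i: E[X|A_i] = E[X*1_A_i] / P(A_i)
Step 1: E[X|A_1] = 2.23 / 0.1319 = 16.906748
Step 2: E[X|A_2] = 3.66 / 0.2569 = 14.246789
Step 3: E[X|A_3] = 5.9 / 0.2222 = 26.552655
Step 4: E[X|A_4] = 6.11 / 0.1042 = 58.637236
Step 5: E[X|A_5] = 1.36 / 0.2848 = 4.775281
Verification: E[X] = sum E[X*1_A_i] = 2.23 + 3.66 + 5.9 + 6.11 + 1.36 = 19.26


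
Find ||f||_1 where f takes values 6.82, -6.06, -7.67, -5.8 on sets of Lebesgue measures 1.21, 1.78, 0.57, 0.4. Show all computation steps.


Step 1: Compute |f_i|^1 for each value:
  |6.82|^1 = 6.82
  |-6.06|^1 = 6.06
  |-7.67|^1 = 7.67
  |-5.8|^1 = 5.8
Step 2: Multiply by measures and sum:
  6.82 * 1.21 = 8.2522
  6.06 * 1.78 = 10.7868
  7.67 * 0.57 = 4.3719
  5.8 * 0.4 = 2.32
Sum = 8.2522 + 10.7868 + 4.3719 + 2.32 = 25.7309
Step 3: Take the p-th root:
||f||_1 = (25.7309)^(1/1) = 25.7309


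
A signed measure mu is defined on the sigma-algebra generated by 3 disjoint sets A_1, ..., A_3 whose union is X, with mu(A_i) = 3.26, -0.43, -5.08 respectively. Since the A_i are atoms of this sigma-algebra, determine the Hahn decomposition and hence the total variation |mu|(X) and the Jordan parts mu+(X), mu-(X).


Step 1: Every measurable set is a union of atoms (the cells / points), so a Hahn decomposition is
  obtained by grouping atoms by sign: P = union of atoms with mu > 0, N = union of the remaining atoms.
  Atoms in P (indices): 1;  atoms in N (indices): 2, 3
  Positive values: 3.26
  Negative values: -0.43, -5.08
Step 2: mu+(X) = mu(P) = sum of positive atom values = 3.26
Step 3: mu-(X) = -mu(N) = sum of |negative atom values| = 5.51
Step 4: |mu|(X) = mu+(X) + mu-(X) = 3.26 + 5.51 = 8.77


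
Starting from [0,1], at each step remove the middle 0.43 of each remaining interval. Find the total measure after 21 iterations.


Step 1: At each step, fraction remaining = 1 - 0.43 = 0.57
Step 2: After 21 steps, measure = (0.57)^21
Result = 7.470884e-06


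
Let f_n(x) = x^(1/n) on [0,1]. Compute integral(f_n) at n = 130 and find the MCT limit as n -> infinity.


At n = 130: f_130(x) = x^(1/130).
Step 1: integral(x^(1/130), 0, 1) = [x^(1/130+1) / (1/130+1)] from 0 to 1
     = 1 / (1/130 + 1) = 1 / ((130+1)/130) = 130/(130+1)
     = 130/131 = 0.992366
Step 2: As n -> infinity, f_n(x) = x^(1/n) -> 1 for x in (0,1], and f_n is increasing in n.
By MCT, lim_n integral(f_n) = integral(lim_n f_n) = integral(1, 0, 1) = 1.
Step 3: Verify convergence: 130/131 = 0.992366 -> 1


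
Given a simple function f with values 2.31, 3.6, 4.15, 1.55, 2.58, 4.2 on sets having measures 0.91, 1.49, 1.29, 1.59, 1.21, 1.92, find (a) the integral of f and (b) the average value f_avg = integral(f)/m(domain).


Step 1: Integral = sum(value_i * measure_i)
= 2.31*0.91 + 3.6*1.49 + 4.15*1.29 + 1.55*1.59 + 2.58*1.21 + 4.2*1.92
= 2.1021 + 5.364 + 5.3535 + 2.4645 + 3.1218 + 8.064
= 26.4699
Step 2: Total measure of domain = 0.91 + 1.49 + 1.29 + 1.59 + 1.21 + 1.92 = 8.41
Step 3: Average value = 26.4699 / 8.41 = 3.147432


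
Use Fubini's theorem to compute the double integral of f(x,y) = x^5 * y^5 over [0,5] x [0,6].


By Fubini's theorem, the double integral factors as a product of single integrals:
Step 1: integral_0^5 x^5 dx = [x^6/6] from 0 to 5
     = 5^6/6 = 2604.166667
Step 2: integral_0^6 y^5 dy = [y^6/6] from 0 to 6
     = 6^6/6 = 7776
Step 3: Double integral = 2604.166667 * 7776 = 2.025000e+07


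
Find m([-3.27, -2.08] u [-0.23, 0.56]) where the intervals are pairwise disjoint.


For pairwise disjoint intervals, m(union) = sum of lengths.
= (-2.08 - -3.27) + (0.56 - -0.23)
= 1.19 + 0.79
= 1.98


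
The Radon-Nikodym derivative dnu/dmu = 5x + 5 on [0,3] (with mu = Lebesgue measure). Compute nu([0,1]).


nu(A) = integral_A (dnu/dmu) dmu = integral_0^1 (5x + 5) dx
Step 1: Antiderivative F(x) = (5/2)x^2 + 5x
Step 2: F(1) = (5/2)*1^2 + 5*1 = 2.5 + 5 = 7.5
Step 3: F(0) = (5/2)*0^2 + 5*0 = 0.0 + 0 = 0.0
Step 4: nu([0,1]) = F(1) - F(0) = 7.5 - 0.0 = 7.5


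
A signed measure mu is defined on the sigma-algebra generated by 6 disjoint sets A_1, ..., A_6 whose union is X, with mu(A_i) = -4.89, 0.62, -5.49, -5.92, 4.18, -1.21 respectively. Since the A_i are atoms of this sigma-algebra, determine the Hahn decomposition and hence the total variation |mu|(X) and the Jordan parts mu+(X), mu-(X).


Step 1: Every measurable set is a union of atoms (the cells / points), so a Hahn decomposition is
  obtained by grouping atoms by sign: P = union of atoms with mu > 0, N = union of the remaining atoms.
  Atoms in P (indices): 2, 5;  atoms in N (indices): 1, 3, 4, 6
  Positive values: 0.62, 4.18
  Negative values: -4.89, -5.49, -5.92, -1.21
Step 2: mu+(X) = mu(P) = sum of positive atom values = 4.8
Step 3: mu-(X) = -mu(N) = sum of |negative atom values| = 17.51
Step 4: |mu|(X) = mu+(X) + mu-(X) = 4.8 + 17.51 = 22.31


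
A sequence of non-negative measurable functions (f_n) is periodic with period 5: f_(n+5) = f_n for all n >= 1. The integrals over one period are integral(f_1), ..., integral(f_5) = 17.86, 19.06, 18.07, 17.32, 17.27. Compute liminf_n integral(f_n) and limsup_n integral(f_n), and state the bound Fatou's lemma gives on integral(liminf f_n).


The sequence (integral(f_n)) is periodic with period 5, repeating the values 17.86, 19.06, 18.07, 17.32, 17.27 indefinitely.
Step 1: For a periodic sequence, every tail (a_m, a_(m+1), ...) contains all 5 period values infinitely often.
Step 2: Hence inf of every tail = min of the period values = min(17.86, 19.06, 18.07, 17.32, 17.27) = 17.27.
        liminf_n integral(f_n) = sup over m of (inf of tail from m) = 17.27.
Step 3: Similarly sup of every tail = max of the period values = 19.06.
        limsup_n integral(f_n) = 19.06.
Step 4: Fatou's lemma: integral(liminf_n f_n) <= liminf_n integral(f_n) = 17.27.
        So the integral of the pointwise liminf is at most 17.27.


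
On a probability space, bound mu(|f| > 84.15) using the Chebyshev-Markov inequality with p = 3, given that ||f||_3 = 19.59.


Chebyshev/Markov inequality: mu(|f| > eps) <= (||f||_p / eps)^p
Step 1: ||f||_3 / eps = 19.59 / 84.15 = 0.232799
Step 2: Raise to power p = 3:
  (0.232799)^3 = 0.012617
Step 3: Therefore mu(|f| > 84.15) <= 0.012617


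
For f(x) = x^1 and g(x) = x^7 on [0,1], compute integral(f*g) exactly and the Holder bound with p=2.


Step 1: Exact integral of f*g = integral(x^8, 0, 1) = 1/9
     = 0.111111
Step 2: Holder bound with p=2, q=2:
  ||f||_p = (integral x^2 dx)^(1/2) = (1/3)^(1/2) = 0.57735
  ||g||_q = (integral x^14 dx)^(1/2) = (1/15)^(1/2) = 0.258199
Step 3: Holder bound = ||f||_p * ||g||_q = 0.57735 * 0.258199 = 0.149071
Verification: 0.111111 <= 0.149071 (Holder holds)


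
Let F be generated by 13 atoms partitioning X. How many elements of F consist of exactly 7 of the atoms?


Each element of F is a union of some subset of the 13 atoms.
Elements that are unions of exactly 7 atoms correspond to 7-element subsets of the 13 atoms.
Count = C(13, 7) = 13! / (7! * 6!) = 1716.


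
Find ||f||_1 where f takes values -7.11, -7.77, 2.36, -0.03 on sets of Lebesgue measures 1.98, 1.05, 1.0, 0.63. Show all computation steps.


Step 1: Compute |f_i|^1 for each value:
  |-7.11|^1 = 7.11
  |-7.77|^1 = 7.77
  |2.36|^1 = 2.36
  |-0.03|^1 = 0.03
Step 2: Multiply by measures and sum:
  7.11 * 1.98 = 14.0778
  7.77 * 1.05 = 8.1585
  2.36 * 1.0 = 2.36
  0.03 * 0.63 = 0.0189
Sum = 14.0778 + 8.1585 + 2.36 + 0.0189 = 24.6152
Step 3: Take the p-th root:
||f||_1 = (24.6152)^(1/1) = 24.6152


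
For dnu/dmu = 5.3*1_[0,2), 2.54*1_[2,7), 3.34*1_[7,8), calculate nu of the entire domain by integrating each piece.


Integrate each piece of the Radon-Nikodym derivative:
Step 1: integral_0^2 5.3 dx = 5.3*(2-0) = 5.3*2 = 10.6
Step 2: integral_2^7 2.54 dx = 2.54*(7-2) = 2.54*5 = 12.7
Step 3: integral_7^8 3.34 dx = 3.34*(8-7) = 3.34*1 = 3.34
Total: 10.6 + 12.7 + 3.34 = 26.64


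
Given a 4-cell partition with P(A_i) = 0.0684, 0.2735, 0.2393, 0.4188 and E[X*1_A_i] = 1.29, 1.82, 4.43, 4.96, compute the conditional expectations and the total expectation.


For each cell A_i: E[X|A_i] = E[X*1_A_i] / P(A_i)
Step 1: E[X|A_1] = 1.29 / 0.0684 = 18.859649
Step 2: E[X|A_2] = 1.82 / 0.2735 = 6.654479
Step 3: E[X|A_3] = 4.43 / 0.2393 = 18.512328
Step 4: E[X|A_4] = 4.96 / 0.4188 = 11.843362
Verification: E[X] = sum E[X*1_A_i] = 1.29 + 1.82 + 4.43 + 4.96 = 12.5


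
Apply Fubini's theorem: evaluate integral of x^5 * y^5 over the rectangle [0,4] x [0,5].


By Fubini's theorem, the double integral factors as a product of single integrals:
Step 1: integral_0^4 x^5 dx = [x^6/6] from 0 to 4
     = 4^6/6 = 682.666667
Step 2: integral_0^5 y^5 dy = [y^6/6] from 0 to 5
     = 5^6/6 = 2604.166667
Step 3: Double integral = 682.666667 * 2604.166667 = 1.777778e+06


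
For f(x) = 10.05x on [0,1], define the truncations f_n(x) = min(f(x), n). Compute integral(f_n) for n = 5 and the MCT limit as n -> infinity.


f(x) = 10.05x on [0,1]; f_n(x) = min(10.05x, n). At n = 5:
Step 1: f(x) reaches 5 at x = 5/10.05 = 0.497512
Step 2: integral(f_5) = integral(10.05x, 0, 0.497512) + integral(5, 0.497512, 1)
       = 10.05*0.497512^2/2 + 5*(1 - 0.497512)
       = 1.243781 + 2.512438
       = 3.756219
Step 3: As n -> infinity, f_n increases to f, so by MCT integral(f_n) -> integral(f) = 10.05/2 = 5.025.
Convergence: integral(f_5) = 3.756219 -> 5.025 as n -> infinity


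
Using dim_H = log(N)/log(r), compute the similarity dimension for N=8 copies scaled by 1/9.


For a self-similar set with N copies scaled by 1/r:
dim_H = log(N)/log(r) = log(8)/log(9)
= 2.079442/2.197225
= 0.946395


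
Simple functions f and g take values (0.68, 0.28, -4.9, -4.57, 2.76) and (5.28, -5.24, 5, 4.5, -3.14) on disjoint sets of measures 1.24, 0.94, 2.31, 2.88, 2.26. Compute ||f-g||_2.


Step 1: Compute differences f_i - g_i:
  0.68 - 5.28 = -4.6
  0.28 - -5.24 = 5.52
  -4.9 - 5 = -9.9
  -4.57 - 4.5 = -9.07
  2.76 - -3.14 = 5.9
Step 2: Compute |diff|^2 * measure for each set:
  |-4.6|^2 * 1.24 = 21.16 * 1.24 = 26.2384
  |5.52|^2 * 0.94 = 30.4704 * 0.94 = 28.642176
  |-9.9|^2 * 2.31 = 98.01 * 2.31 = 226.4031
  |-9.07|^2 * 2.88 = 82.2649 * 2.88 = 236.922912
  |5.9|^2 * 2.26 = 34.81 * 2.26 = 78.6706
Step 3: Sum = 596.877188
Step 4: ||f-g||_2 = (596.877188)^(1/2) = 24.43107


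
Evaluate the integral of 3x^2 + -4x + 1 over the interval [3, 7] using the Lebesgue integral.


The Lebesgue integral of a Riemann-integrable function agrees with the Riemann integral.
Antiderivative F(x) = (3/3)x^3 + (-4/2)x^2 + 1x
F(7) = (3/3)*7^3 + (-4/2)*7^2 + 1*7
     = (3/3)*343 + (-4/2)*49 + 1*7
     = 343 + -98 + 7
     = 252
F(3) = 12
Integral = F(7) - F(3) = 252 - 12 = 240


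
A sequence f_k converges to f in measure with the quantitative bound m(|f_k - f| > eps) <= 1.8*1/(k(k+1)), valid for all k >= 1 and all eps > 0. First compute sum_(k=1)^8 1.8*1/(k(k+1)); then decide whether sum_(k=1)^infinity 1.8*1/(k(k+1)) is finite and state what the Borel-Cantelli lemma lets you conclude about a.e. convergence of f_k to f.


Step 1: List the terms 1.8*1/(k(k+1)) for k = 1 to 8:
  k=1: 0.9
  k=2: 0.3
  k=3: 0.15
  k=4: 0.09
  k=5: 0.06
  k=6: 0.042857
  k=7: 0.032143
  k=8: 0.025
Step 2: Partial sum = 0.9 + 0.3 + 0.15 + 0.09 + 0.06 + 0.042857 + 0.032143 + 0.025
     = 1.6
Step 3: The full series sum_(k>=1) 1.8*1/(k(k+1)) converges (telescoping series sum 1/(k(k+1)) = 1; a constant multiple of a convergent series converges).
Step 4: Fix eps > 0. Since sum_k m(|f_k - f| > eps) < infinity, the Borel-Cantelli lemma gives
        m(limsup_k {|f_k - f| > eps}) = 0, i.e. for a.e. x, |f_k(x) - f(x)| <= eps for all large k.
        Applying this with eps = 1/j for j = 1, 2, ... and intersecting the countably many full-measure sets,
        for a.e. x we get limsup_k |f_k(x) - f(x)| <= 1/j for every j, hence f_k -> f almost everywhere.
Conclusion: series converges; Borel-Cantelli yields f_k -> f a.e.
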